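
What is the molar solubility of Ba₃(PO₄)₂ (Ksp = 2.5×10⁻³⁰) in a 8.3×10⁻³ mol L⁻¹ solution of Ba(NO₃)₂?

1.0×10⁻¹² M

Ba₃(PO₄)₂(s) ⇌ 3 Ba²⁺(aq) + 2 PO₄³⁻(aq)
Let s be the solubility of Ba₃(PO₄)₂ here. The common ion gives [Ba²⁺] ≈ 8.3×10⁻³ mol L⁻¹, and [PO₄³⁻] = 2s.
Ksp = [Ba²⁺]^3[PO₄³⁻]^2 = (8.3×10⁻³)^3(2s)^2
(2s)^2 = 2.5×10⁻³⁰ / (8.3×10⁻³)^3 = 4.4×10⁻²⁴
s = 1.0×10⁻¹² mol L⁻¹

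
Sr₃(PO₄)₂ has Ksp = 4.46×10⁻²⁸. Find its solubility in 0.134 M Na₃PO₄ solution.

9.73×10⁻¹⁰ M

Sr₃(PO₄)₂(s) ⇌ 3 Sr²⁺(aq) + 2 PO₄³⁻(aq)
Let s be the solubility of Sr₃(PO₄)₂ here. The common ion gives [PO₄³⁻] ≈ 0.134 M, and [Sr²⁺] = 3s.
Ksp = [Sr²⁺]^3[PO₄³⁻]^2 = (3s)^3(0.134)^2
(3s)^3 = 4.46×10⁻²⁸ / (0.134)^2 = 2.48×10⁻²⁶
s = 9.73×10⁻¹⁰ M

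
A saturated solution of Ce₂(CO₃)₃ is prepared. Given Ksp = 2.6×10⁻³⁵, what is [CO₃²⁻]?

1.4×10⁻⁷ M

Ce₂(CO₃)₃(s) ⇌ 2 Ce³⁺(aq) + 3 CO₃²⁻(aq)
For each mole of Ce₂(CO₃)₃ that dissolves per liter, [Ce³⁺] = 2s and [CO₃²⁻] = 3s; let s denote this solubility.
Ksp = [Ce³⁺]^2[CO₃²⁻]^3 = (2s)^2 · (3s)^3 = 108s^5 = 2.6×10⁻³⁵
s = 4.7×10⁻⁸ M
[CO₃²⁻] = 3s = 1.4×10⁻⁷ M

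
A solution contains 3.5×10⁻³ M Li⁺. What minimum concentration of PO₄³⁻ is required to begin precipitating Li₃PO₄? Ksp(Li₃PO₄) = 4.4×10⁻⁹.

Each salt precipitates once Q = Ksp for that salt.
Li₃PO₄(s) ⇌ 3 Li⁺(aq) + PO₄³⁻(aq)
Ksp = [Li⁺]^3[PO₄³⁻] = [PO₄³⁻](3.5×10⁻³)^3
[PO₄³⁻] = 4.4×10⁻⁹ / (3.5×10⁻³)^3 = 0.10
[PO₄³⁻] = 0.10 M

0.10 M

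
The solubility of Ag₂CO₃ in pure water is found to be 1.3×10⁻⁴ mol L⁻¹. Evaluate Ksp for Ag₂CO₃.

Ksp = 8.8×10⁻¹²

Ag₂CO₃(s) ⇌ 2 Ag⁺(aq) + CO₃²⁻(aq)
Let s be the molar solubility. Then [Ag⁺] = 2s and [CO₃²⁻] = s.
Ksp = [Ag⁺]^2[CO₃²⁻] = (2s)^2 · s = 4s^3
Ksp = 4 × (1.3×10⁻⁴)^3 = 8.8×10⁻¹²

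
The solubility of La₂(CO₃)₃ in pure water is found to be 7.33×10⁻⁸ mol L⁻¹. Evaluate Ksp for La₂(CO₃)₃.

Ksp = 2.29×10⁻³⁴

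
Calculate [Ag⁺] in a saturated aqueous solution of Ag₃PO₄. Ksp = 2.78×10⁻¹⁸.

Ag₃PO₄(s) ⇌ 3 Ag⁺(aq) + PO₄³⁻(aq)
For each mole of Ag₃PO₄ that dissolves per liter, [Ag⁺] = 3s and [PO₄³⁻] = s; let s denote this solubility.
Ksp = [Ag⁺]^3[PO₄³⁻] = (3s)^3 · s = 27s^4 = 2.78×10⁻¹⁸
s = 1.79×10⁻⁵ mol/L
[Ag⁺] = 3s = 5.37×10⁻⁵ mol/L

5.37×10⁻⁵ M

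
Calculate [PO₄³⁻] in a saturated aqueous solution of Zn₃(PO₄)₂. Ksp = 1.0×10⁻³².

Zn₃(PO₄)₂(s) ⇌ 3 Zn²⁺(aq) + 2 PO₄³⁻(aq)
Let s be the molar solubility. Then [Zn²⁺] = 3s and [PO₄³⁻] = 2s.
Ksp = [Zn²⁺]^3[PO₄³⁻]^2 = (3s)^3 · (2s)^2 = 108s^5 = 1.0×10⁻³²
s = 1.6×10⁻⁷ mol L⁻¹
[PO₄³⁻] = 2s = 3.1×10⁻⁷ mol L⁻¹

3.1×10⁻⁷ M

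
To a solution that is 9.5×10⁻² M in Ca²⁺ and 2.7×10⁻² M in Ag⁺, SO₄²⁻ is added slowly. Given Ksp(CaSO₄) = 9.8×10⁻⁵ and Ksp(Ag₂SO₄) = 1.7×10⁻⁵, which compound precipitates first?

CaSO₄

Precipitation begins when Q = Ksp.
For CaSO₄: [SO₄²⁻] = (Ksp/[Ca²⁺]) = 1.0×10⁻³ M
For Ag₂SO₄: [SO₄²⁻] = (Ksp/[Ag⁺]^2) = 2.3×10⁻² M
The smaller threshold [SO₄²⁻] is reached first, so CaSO₄ precipitates first.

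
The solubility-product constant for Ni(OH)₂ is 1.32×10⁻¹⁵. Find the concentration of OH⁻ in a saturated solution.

1.38×10⁻⁵ M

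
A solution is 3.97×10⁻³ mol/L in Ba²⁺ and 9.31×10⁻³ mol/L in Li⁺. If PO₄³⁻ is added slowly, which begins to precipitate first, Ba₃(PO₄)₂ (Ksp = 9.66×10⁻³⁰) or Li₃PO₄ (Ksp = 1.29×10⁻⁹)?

Ba₃(PO₄)₂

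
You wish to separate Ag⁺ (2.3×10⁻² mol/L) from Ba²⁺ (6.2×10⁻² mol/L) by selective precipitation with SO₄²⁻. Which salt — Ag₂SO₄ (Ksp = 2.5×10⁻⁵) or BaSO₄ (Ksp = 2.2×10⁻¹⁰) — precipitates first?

BaSO₄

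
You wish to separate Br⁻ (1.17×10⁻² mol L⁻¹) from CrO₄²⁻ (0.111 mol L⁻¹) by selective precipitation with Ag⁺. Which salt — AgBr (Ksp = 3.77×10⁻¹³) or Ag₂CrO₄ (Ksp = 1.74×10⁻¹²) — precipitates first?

Precipitation of each salt begins when its ion product equals Ksp.
For AgBr: [Ag⁺] = (Ksp/[Br⁻]) = 3.22×10⁻¹¹ mol L⁻¹
For Ag₂CrO₄: [Ag⁺] = (Ksp/[CrO₄²⁻])^(1/2) = 3.96×10⁻⁶ mol L⁻¹
AgBr requires the lower [Ag⁺], so it precipitates first.

AgBr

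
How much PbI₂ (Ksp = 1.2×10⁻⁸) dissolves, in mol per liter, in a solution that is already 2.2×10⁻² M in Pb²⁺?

3.7×10⁻⁴ M

PbI₂(s) ⇌ Pb²⁺(aq) + 2 I⁻(aq)
Pb²⁺ is already present at 2.2×10⁻² M. If s mol/L of PbI₂ dissolves, [I⁻] = 2s while [Pb²⁺] ≈ 2.2×10⁻² M.
Ksp = [Pb²⁺][I⁻]^2 = (2.2×10⁻²)(2s)^2
(2s)^2 = 1.2×10⁻⁸ / (2.2×10⁻²) = 5.5×10⁻⁷
s = 3.7×10⁻⁴ M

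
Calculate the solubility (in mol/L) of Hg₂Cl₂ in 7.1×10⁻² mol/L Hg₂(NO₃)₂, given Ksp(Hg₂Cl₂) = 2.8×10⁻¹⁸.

3.1×10⁻⁹ M

Hg₂Cl₂(s) ⇌ Hg₂²⁺(aq) + 2 Cl⁻(aq)
The solution already contains Hg₂²⁺ at 7.1×10⁻² mol/L. Let s be the molar solubility of Hg₂Cl₂.
[Hg₂²⁺] ≈ 7.1×10⁻² mol/L (common ion dominates); [Cl⁻] = 2s.
Ksp = [Hg₂²⁺][Cl⁻]^2 = (7.1×10⁻²)(2s)^2
(2s)^2 = 2.8×10⁻¹⁸ / (7.1×10⁻²) = 3.9×10⁻¹⁷
s = 3.1×10⁻⁹ mol/L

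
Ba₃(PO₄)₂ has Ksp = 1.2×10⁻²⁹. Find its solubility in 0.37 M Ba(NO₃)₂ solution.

Ba₃(PO₄)₂(s) ⇌ 3 Ba²⁺(aq) + 2 PO₄³⁻(aq)
Ba²⁺ is already present at 0.37 M. If s mol/L of Ba₃(PO₄)₂ dissolves, [PO₄³⁻] = 2s while [Ba²⁺] ≈ 0.37 M.
Ksp = [Ba²⁺]^3[PO₄³⁻]^2 = (0.37)^3(2s)^2
(2s)^2 = 1.2×10⁻²⁹ / (0.37)^3 = 2.4×10⁻²⁸
s = 7.7×10⁻¹⁵ M

7.7×10⁻¹⁵ M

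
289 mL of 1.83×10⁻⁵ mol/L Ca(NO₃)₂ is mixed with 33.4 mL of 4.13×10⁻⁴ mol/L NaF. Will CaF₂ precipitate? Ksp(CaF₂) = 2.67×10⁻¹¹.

No

After mixing, V = 289 mL + 33.4 mL = 322.4 mL.
[Ca²⁺] = (1.83×10⁻⁵)(289)/322.4 = 1.64×10⁻⁵ mol/L
[F⁻] = (4.13×10⁻⁴)(33.4)/322.4 = 4.28×10⁻⁵ mol/L
Q = [Ca²⁺][F⁻]^2 = 3.00×10⁻¹⁴
Since Q (3.00×10⁻¹⁴) is less than Ksp (2.67×10⁻¹¹), no CaF₂ precipitates.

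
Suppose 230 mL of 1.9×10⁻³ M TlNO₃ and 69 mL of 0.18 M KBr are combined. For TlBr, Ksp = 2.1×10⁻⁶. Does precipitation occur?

Yes

The combined volume is 299 mL.
[Tl⁺] = (1.9×10⁻³)(230)/299 = 1.5×10⁻³ M
[Br⁻] = (0.18)(69)/299 = 4.2×10⁻² M
Q = [Tl⁺][Br⁻] = 6.1×10⁻⁵
Q = 6.1×10⁻⁵ > Ksp = 2.1×10⁻⁶, so the solution is supersaturated and TlBr precipitates.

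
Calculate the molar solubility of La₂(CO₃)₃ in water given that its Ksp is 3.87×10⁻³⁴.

La₂(CO₃)₃(s) ⇌ 2 La³⁺(aq) + 3 CO₃²⁻(aq)
With molar solubility s: [La³⁺] = 2s, [CO₃²⁻] = 3s.
Ksp = [La³⁺]^2[CO₃²⁻]^3 = (2s)^2 · (3s)^3 = 108s^5
108s^5 = 3.87×10⁻³⁴  ⇒  s^5 = 3.58×10⁻³⁶
Taking the 5th root, s = 8.14×10⁻⁸ mol/L.

8.14×10⁻⁸ M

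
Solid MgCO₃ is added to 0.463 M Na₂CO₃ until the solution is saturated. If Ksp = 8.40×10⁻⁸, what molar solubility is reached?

1.81×10⁻⁷ M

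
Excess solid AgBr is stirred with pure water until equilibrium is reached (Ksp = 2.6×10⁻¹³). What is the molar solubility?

5.1×10⁻⁷ M

AgBr(s) ⇌ Ag⁺(aq) + Br⁻(aq)
Call the molar solubility s, so that [Ag⁺] = s and [Br⁻] = s.
Ksp = [Ag⁺][Br⁻] = s · s = s^2
s^2 = 2.6×10⁻¹³
s = 5.1×10⁻⁷ mol L⁻¹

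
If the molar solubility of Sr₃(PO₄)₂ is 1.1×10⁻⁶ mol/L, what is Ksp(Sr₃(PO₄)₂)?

Ksp = 1.7×10⁻²⁸

Sr₃(PO₄)₂(s) ⇌ 3 Sr²⁺(aq) + 2 PO₄³⁻(aq)
If s mol/L of Sr₃(PO₄)₂ dissolves, [Sr²⁺] = 3s and [PO₄³⁻] = 2s.
Ksp = [Sr²⁺]^3[PO₄³⁻]^2 = (3s)^3 · (2s)^2 = 108s^5
Ksp = 108 × (1.1×10⁻⁶)^5 = 1.7×10⁻²⁸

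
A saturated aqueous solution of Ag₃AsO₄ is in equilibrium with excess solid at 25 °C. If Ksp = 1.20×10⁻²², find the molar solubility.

1.45×10⁻⁶ M

Ag₃AsO₄(s) ⇌ 3 Ag⁺(aq) + AsO₄³⁻(aq)
Call the molar solubility s, so that [Ag⁺] = 3s and [AsO₄³⁻] = s.
Ksp = [Ag⁺]^3[AsO₄³⁻] = (3s)^3 · s = 27s^4
27s^4 = 1.20×10⁻²²  ⇒  s^4 = 4.44×10⁻²⁴
Taking the 4th root, s = 1.45×10⁻⁶ mol L⁻¹.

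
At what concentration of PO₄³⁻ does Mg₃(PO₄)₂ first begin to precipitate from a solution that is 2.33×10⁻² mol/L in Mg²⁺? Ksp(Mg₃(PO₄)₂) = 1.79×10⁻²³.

1.19×10⁻⁹ M

Precipitation of each salt begins when its ion product equals Ksp.
Mg₃(PO₄)₂(s) ⇌ 3 Mg²⁺(aq) + 2 PO₄³⁻(aq)
Ksp = [Mg²⁺]^3[PO₄³⁻]^2 = [PO₄³⁻]^2(2.33×10⁻²)^3
[PO₄³⁻]^2 = 1.79×10⁻²³ / (2.33×10⁻²)^3 = 1.42×10⁻¹⁸
[PO₄³⁻] = 1.19×10⁻⁹ mol/L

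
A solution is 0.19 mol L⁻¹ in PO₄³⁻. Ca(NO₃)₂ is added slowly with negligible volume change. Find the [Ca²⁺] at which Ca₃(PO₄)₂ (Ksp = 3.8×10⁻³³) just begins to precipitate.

4.7×10⁻¹¹ M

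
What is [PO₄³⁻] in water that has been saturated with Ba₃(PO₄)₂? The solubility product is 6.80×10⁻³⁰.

1.15×10⁻⁶ M

Ba₃(PO₄)₂(s) ⇌ 3 Ba²⁺(aq) + 2 PO₄³⁻(aq)
Let s be the molar solubility. Then [Ba²⁺] = 3s and [PO₄³⁻] = 2s.
Ksp = [Ba²⁺]^3[PO₄³⁻]^2 = (3s)^3 · (2s)^2 = 108s^5 = 6.80×10⁻³⁰
s = 5.75×10⁻⁷ mol L⁻¹
[PO₄³⁻] = 2s = 1.15×10⁻⁶ mol L⁻¹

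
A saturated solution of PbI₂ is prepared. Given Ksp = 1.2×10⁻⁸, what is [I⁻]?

2.9×10⁻³ M

PbI₂(s) ⇌ Pb²⁺(aq) + 2 I⁻(aq)
For each mole of PbI₂ that dissolves per liter, [Pb²⁺] = s and [I⁻] = 2s; let s denote this solubility.
Ksp = [Pb²⁺][I⁻]^2 = s · (2s)^2 = 4s^3 = 1.2×10⁻⁸
s = 1.4×10⁻³ mol/L
[I⁻] = 2s = 2.9×10⁻³ mol/L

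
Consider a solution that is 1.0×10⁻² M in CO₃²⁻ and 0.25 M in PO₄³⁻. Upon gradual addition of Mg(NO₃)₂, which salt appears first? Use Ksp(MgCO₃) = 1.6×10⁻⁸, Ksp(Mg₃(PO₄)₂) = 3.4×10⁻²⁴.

The threshold for precipitation is Q = Ksp.
For MgCO₃: [Mg²⁺] = (Ksp/[CO₃²⁻]) = 1.6×10⁻⁶ M
For Mg₃(PO₄)₂: [Mg²⁺] = (Ksp/[PO₄³⁻]^2)^(1/3) = 3.8×10⁻⁸ M
The smaller threshold [Mg²⁺] is reached first, so Mg₃(PO₄)₂ precipitates first.

Mg₃(PO₄)₂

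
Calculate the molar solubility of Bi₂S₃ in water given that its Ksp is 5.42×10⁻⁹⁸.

1.38×10⁻²⁰ M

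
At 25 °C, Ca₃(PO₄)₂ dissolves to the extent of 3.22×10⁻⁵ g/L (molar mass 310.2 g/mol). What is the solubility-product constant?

s = (3.22×10⁻⁵ g L⁻¹)/(310.2 g mol⁻¹) = 1.0380×10⁻⁷ M
Ca₃(PO₄)₂(s) ⇌ 3 Ca²⁺(aq) + 2 PO₄³⁻(aq)
With molar solubility s: [Ca²⁺] = 3s, [PO₄³⁻] = 2s.
Ksp = [Ca²⁺]^3[PO₄³⁻]^2 = (3s)^3 · (2s)^2 = 108s^5
Ksp = 108 × (1.0380×10⁻⁷)^5 = 1.30×10⁻³³

Ksp = 1.30×10⁻³³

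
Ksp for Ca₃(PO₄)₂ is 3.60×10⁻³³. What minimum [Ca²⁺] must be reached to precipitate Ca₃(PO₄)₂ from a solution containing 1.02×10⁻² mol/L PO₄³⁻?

3.26×10⁻¹⁰ M

The threshold for precipitation is Q = Ksp.
Ca₃(PO₄)₂(s) ⇌ 3 Ca²⁺(aq) + 2 PO₄³⁻(aq)
Ksp = [Ca²⁺]^3[PO₄³⁻]^2 = [Ca²⁺]^3(1.02×10⁻²)^2
[Ca²⁺]^3 = 3.60×10⁻³³ / (1.02×10⁻²)^2 = 3.46×10⁻²⁹
[Ca²⁺] = 3.26×10⁻¹⁰ mol/L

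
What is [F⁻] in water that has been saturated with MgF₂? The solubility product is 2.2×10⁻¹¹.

MgF₂(s) ⇌ Mg²⁺(aq) + 2 F⁻(aq)
For each mole of MgF₂ that dissolves per liter, [Mg²⁺] = s and [F⁻] = 2s; let s denote this solubility.
Ksp = [Mg²⁺][F⁻]^2 = s · (2s)^2 = 4s^3 = 2.2×10⁻¹¹
s = 1.8×10⁻⁴ mol L⁻¹
[F⁻] = 2s = 3.5×10⁻⁴ mol L⁻¹

3.5×10⁻⁴ M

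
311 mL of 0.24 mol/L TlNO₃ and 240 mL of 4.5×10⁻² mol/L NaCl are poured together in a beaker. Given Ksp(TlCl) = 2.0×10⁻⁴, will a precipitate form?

Yes

After mixing, V = 311 mL + 240 mL = 551 mL.
[Tl⁺] = (0.24)(311)/551 = 0.14 mol/L
[Cl⁻] = (4.5×10⁻²)(240)/551 = 2.0×10⁻² mol/L
Q = [Tl⁺][Cl⁻] = 2.7×10⁻³
Because Q > Ksp (2.7×10⁻³ vs 2.0×10⁻⁴), a precipitate of TlCl forms.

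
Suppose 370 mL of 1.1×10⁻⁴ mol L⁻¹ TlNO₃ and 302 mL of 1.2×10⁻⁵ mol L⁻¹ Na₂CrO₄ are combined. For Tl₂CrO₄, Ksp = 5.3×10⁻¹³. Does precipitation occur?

After mixing, V = 370 mL + 302 mL = 672 mL.
[Tl⁺] = (1.1×10⁻⁴)(370)/672 = 6.1×10⁻⁵ mol L⁻¹
[CrO₄²⁻] = (1.2×10⁻⁵)(302)/672 = 5.4×10⁻⁶ mol L⁻¹
Q = [Tl⁺]^2[CrO₄²⁻] = 2.0×10⁻¹⁴
Q = 2.0×10⁻¹⁴ < Ksp = 5.3×10⁻¹³, so the solution is unsaturated and no precipitate forms.

No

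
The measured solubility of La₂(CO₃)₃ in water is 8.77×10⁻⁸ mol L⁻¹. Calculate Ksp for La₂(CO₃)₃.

Ksp = 5.60×10⁻³⁴

La₂(CO₃)₃(s) ⇌ 2 La³⁺(aq) + 3 CO₃²⁻(aq)
If s mol/L of La₂(CO₃)₃ dissolves, [La³⁺] = 2s and [CO₃²⁻] = 3s.
Ksp = [La³⁺]^2[CO₃²⁻]^3 = (2s)^2 · (3s)^3 = 108s^5
Ksp = 108 × (8.77×10⁻⁸)^5 = 5.60×10⁻³⁴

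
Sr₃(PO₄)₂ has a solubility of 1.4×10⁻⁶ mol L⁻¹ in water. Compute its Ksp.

Ksp = 5.8×10⁻²⁸

Sr₃(PO₄)₂(s) ⇌ 3 Sr²⁺(aq) + 2 PO₄³⁻(aq)
If s mol/L of Sr₃(PO₄)₂ dissolves, [Sr²⁺] = 3s and [PO₄³⁻] = 2s.
Ksp = [Sr²⁺]^3[PO₄³⁻]^2 = (3s)^3 · (2s)^2 = 108s^5
Ksp = 108 × (1.4×10⁻⁶)^5 = 5.8×10⁻²⁸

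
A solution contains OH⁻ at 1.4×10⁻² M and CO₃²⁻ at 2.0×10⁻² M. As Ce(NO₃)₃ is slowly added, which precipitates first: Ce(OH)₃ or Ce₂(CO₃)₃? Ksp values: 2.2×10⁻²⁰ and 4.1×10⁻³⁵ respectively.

Precipitation begins when Q = Ksp.
For Ce(OH)₃: [Ce³⁺] = (Ksp/[OH⁻]^3) = 8.0×10⁻¹⁵ M
For Ce₂(CO₃)₃: [Ce³⁺] = (Ksp/[CO₃²⁻]^3)^(1/2) = 2.3×10⁻¹⁵ M
Ce₂(CO₃)₃ requires the lower [Ce³⁺], so it precipitates first.

Ce₂(CO₃)₃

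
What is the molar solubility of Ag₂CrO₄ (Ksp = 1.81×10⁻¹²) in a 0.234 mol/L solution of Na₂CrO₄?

1.39×10⁻⁶ M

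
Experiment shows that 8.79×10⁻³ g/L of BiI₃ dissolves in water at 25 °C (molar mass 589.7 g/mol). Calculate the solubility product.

Ksp = 1.33×10⁻¹⁸

s = (8.79×10⁻³ g L⁻¹)/(589.7 g mol⁻¹) = 1.4906×10⁻⁵ M
BiI₃(s) ⇌ Bi³⁺(aq) + 3 I⁻(aq)
Let s be the molar solubility. Then [Bi³⁺] = s and [I⁻] = 3s.
Ksp = [Bi³⁺][I⁻]^3 = s · (3s)^3 = 27s^4
Ksp = 27 × (1.4906×10⁻⁵)^4 = 1.33×10⁻¹⁸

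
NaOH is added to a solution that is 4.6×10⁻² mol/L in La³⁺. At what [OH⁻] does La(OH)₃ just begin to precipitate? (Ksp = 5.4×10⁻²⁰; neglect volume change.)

The threshold for precipitation is Q = Ksp.
La(OH)₃(s) ⇌ La³⁺(aq) + 3 OH⁻(aq)
Ksp = [La³⁺][OH⁻]^3 = [OH⁻]^3(4.6×10⁻²)
[OH⁻]^3 = 5.4×10⁻²⁰ / (4.6×10⁻²) = 1.2×10⁻¹⁸
[OH⁻] = 1.1×10⁻⁶ mol/L

1.1×10⁻⁶ M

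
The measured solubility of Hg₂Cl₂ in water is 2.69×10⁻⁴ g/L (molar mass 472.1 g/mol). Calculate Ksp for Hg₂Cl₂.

Ksp = 7.40×10⁻¹⁹

s = (2.69×10⁻⁴ g L⁻¹)/(472.1 g mol⁻¹) = 5.6979×10⁻⁷ M
Hg₂Cl₂(s) ⇌ Hg₂²⁺(aq) + 2 Cl⁻(aq)
Call the molar solubility s, so that [Hg₂²⁺] = s and [Cl⁻] = 2s.
Ksp = [Hg₂²⁺][Cl⁻]^2 = s · (2s)^2 = 4s^3
Ksp = 4 × (5.6979×10⁻⁷)^3 = 7.40×10⁻¹⁹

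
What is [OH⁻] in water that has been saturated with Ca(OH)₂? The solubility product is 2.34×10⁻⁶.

Ca(OH)₂(s) ⇌ Ca²⁺(aq) + 2 OH⁻(aq)
For each mole of Ca(OH)₂ that dissolves per liter, [Ca²⁺] = s and [OH⁻] = 2s; let s denote this solubility.
Ksp = [Ca²⁺][OH⁻]^2 = s · (2s)^2 = 4s^3 = 2.34×10⁻⁶
s = 8.36×10⁻³ mol/L
[OH⁻] = 2s = 1.67×10⁻² mol/L

1.67×10⁻² M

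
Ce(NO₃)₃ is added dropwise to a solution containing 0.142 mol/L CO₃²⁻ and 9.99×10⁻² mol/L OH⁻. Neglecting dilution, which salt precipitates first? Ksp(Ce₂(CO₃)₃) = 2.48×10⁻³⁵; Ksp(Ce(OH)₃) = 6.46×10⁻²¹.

Precipitation begins when Q = Ksp.
For Ce₂(CO₃)₃: [Ce³⁺] = (Ksp/[CO₃²⁻]^3)^(1/2) = 9.31×10⁻¹⁷ mol/L
For Ce(OH)₃: [Ce³⁺] = (Ksp/[OH⁻]^3) = 6.48×10⁻¹⁸ mol/L
Ce(OH)₃ requires the lower [Ce³⁺], so it precipitates first.

Ce(OH)₃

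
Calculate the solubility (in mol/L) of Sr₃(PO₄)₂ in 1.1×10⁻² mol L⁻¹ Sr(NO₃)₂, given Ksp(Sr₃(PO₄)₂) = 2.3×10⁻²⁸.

Sr₃(PO₄)₂(s) ⇌ 3 Sr²⁺(aq) + 2 PO₄³⁻(aq)
The solution already contains Sr²⁺ at 1.1×10⁻² mol L⁻¹. Let s be the molar solubility of Sr₃(PO₄)₂.
[Sr²⁺] ≈ 1.1×10⁻² mol L⁻¹ (common ion dominates); [PO₄³⁻] = 2s.
Ksp = [Sr²⁺]^3[PO₄³⁻]^2 = (1.1×10⁻²)^3(2s)^2
(2s)^2 = 2.3×10⁻²⁸ / (1.1×10⁻²)^3 = 1.7×10⁻²²
s = 6.6×10⁻¹² mol L⁻¹

6.6×10⁻¹² M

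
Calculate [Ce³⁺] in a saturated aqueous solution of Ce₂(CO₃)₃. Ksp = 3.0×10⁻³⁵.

9.8×10⁻⁸ M

Ce₂(CO₃)₃(s) ⇌ 2 Ce³⁺(aq) + 3 CO₃²⁻(aq)
With molar solubility s: [Ce³⁺] = 2s, [CO₃²⁻] = 3s.
Ksp = [Ce³⁺]^2[CO₃²⁻]^3 = (2s)^2 · (3s)^3 = 108s^5 = 3.0×10⁻³⁵
s = 4.9×10⁻⁸ mol L⁻¹
[Ce³⁺] = 2s = 9.8×10⁻⁸ mol L⁻¹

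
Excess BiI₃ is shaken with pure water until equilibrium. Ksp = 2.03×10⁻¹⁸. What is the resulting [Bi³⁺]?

BiI₃(s) ⇌ Bi³⁺(aq) + 3 I⁻(aq)
Let s be the molar solubility. Then [Bi³⁺] = s and [I⁻] = 3s.
Ksp = [Bi³⁺][I⁻]^3 = s · (3s)^3 = 27s^4 = 2.03×10⁻¹⁸
s = 1.66×10⁻⁵ mol/L
[Bi³⁺] = s = 1.66×10⁻⁵ mol/L

1.66×10⁻⁵ M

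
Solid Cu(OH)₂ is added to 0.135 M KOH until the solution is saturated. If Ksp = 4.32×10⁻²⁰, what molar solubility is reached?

2.37×10⁻¹⁸ M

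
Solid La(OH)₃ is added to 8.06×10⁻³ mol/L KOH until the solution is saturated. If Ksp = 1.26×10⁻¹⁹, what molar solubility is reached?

La(OH)₃(s) ⇌ La³⁺(aq) + 3 OH⁻(aq)
OH⁻ is already present at 8.06×10⁻³ mol/L. If s mol/L of La(OH)₃ dissolves, [La³⁺] = s while [OH⁻] ≈ 8.06×10⁻³ mol/L.
Ksp = [La³⁺][OH⁻]^3 = s(8.06×10⁻³)^3
s = 1.26×10⁻¹⁹ / (8.06×10⁻³)^3 = 2.41×10⁻¹³
s = 2.41×10⁻¹³ mol/L

2.41×10⁻¹³ M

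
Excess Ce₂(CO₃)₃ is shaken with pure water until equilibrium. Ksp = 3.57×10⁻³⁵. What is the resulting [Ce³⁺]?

1.01×10⁻⁷ M

Ce₂(CO₃)₃(s) ⇌ 2 Ce³⁺(aq) + 3 CO₃²⁻(aq)
For each mole of Ce₂(CO₃)₃ that dissolves per liter, [Ce³⁺] = 2s and [CO₃²⁻] = 3s; let s denote this solubility.
Ksp = [Ce³⁺]^2[CO₃²⁻]^3 = (2s)^2 · (3s)^3 = 108s^5 = 3.57×10⁻³⁵
s = 5.06×10⁻⁸ mol/L
[Ce³⁺] = 2s = 1.01×10⁻⁷ mol/L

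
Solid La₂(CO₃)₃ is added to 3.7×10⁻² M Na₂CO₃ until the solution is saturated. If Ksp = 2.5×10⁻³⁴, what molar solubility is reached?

La₂(CO₃)₃(s) ⇌ 2 La³⁺(aq) + 3 CO₃²⁻(aq)
Let s be the solubility of La₂(CO₃)₃ here. The common ion gives [CO₃²⁻] ≈ 3.7×10⁻² M, and [La³⁺] = 2s.
Ksp = [La³⁺]^2[CO₃²⁻]^3 = (2s)^2(3.7×10⁻²)^3
(2s)^2 = 2.5×10⁻³⁴ / (3.7×10⁻²)^3 = 4.9×10⁻³⁰
s = 1.1×10⁻¹⁵ M

1.1×10⁻¹⁵ M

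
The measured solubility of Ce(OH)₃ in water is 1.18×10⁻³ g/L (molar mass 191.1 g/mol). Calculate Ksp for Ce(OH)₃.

Ksp = 3.93×10⁻²⁰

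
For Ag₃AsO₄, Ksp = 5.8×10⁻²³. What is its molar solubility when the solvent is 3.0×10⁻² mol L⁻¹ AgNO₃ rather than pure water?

2.1×10⁻¹⁸ M

Ag₃AsO₄(s) ⇌ 3 Ag⁺(aq) + AsO₄³⁻(aq)
The solution already contains Ag⁺ at 3.0×10⁻² mol L⁻¹. Let s be the molar solubility of Ag₃AsO₄.
[Ag⁺] ≈ 3.0×10⁻² mol L⁻¹ (common ion dominates); [AsO₄³⁻] = s.
Ksp = [Ag⁺]^3[AsO₄³⁻] = (3.0×10⁻²)^3s
s = 5.8×10⁻²³ / (3.0×10⁻²)^3 = 2.1×10⁻¹⁸
s = 2.1×10⁻¹⁸ mol L⁻¹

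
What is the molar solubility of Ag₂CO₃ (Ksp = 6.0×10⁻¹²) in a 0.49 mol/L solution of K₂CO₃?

Ag₂CO₃(s) ⇌ 2 Ag⁺(aq) + CO₃²⁻(aq)
With CO₃²⁻ already at 0.49 mol/L and s small, take [CO₃²⁻] ≈ 0.49 mol/L and [Ag⁺] = 2s.
Ksp = [Ag⁺]^2[CO₃²⁻] = (2s)^2(0.49)
(2s)^2 = 6.0×10⁻¹² / (0.49) = 1.2×10⁻¹¹
s = 1.7×10⁻⁶ mol/L

1.7×10⁻⁶ M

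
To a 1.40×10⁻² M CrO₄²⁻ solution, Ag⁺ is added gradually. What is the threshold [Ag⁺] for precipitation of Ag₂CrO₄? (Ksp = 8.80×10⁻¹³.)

7.93×10⁻⁶ M

A salt starts to precipitate once the ion product Q reaches its Ksp.
Ag₂CrO₄(s) ⇌ 2 Ag⁺(aq) + CrO₄²⁻(aq)
Ksp = [Ag⁺]^2[CrO₄²⁻] = [Ag⁺]^2(1.40×10⁻²)
[Ag⁺]^2 = 8.80×10⁻¹³ / (1.40×10⁻²) = 6.29×10⁻¹¹
[Ag⁺] = 7.93×10⁻⁶ M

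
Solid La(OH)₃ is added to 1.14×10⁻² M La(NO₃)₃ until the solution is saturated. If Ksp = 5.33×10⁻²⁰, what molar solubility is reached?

La(OH)₃(s) ⇌ La³⁺(aq) + 3 OH⁻(aq)
La³⁺ is already present at 1.14×10⁻² M. If s mol/L of La(OH)₃ dissolves, [OH⁻] = 3s while [La³⁺] ≈ 1.14×10⁻² M.
Ksp = [La³⁺][OH⁻]^3 = (1.14×10⁻²)(3s)^3
(3s)^3 = 5.33×10⁻²⁰ / (1.14×10⁻²) = 4.68×10⁻¹⁸
s = 5.57×10⁻⁷ M

5.57×10⁻⁷ M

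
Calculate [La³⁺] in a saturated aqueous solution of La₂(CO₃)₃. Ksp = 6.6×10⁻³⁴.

1.8×10⁻⁷ M

La₂(CO₃)₃(s) ⇌ 2 La³⁺(aq) + 3 CO₃²⁻(aq)
With molar solubility s: [La³⁺] = 2s, [CO₃²⁻] = 3s.
Ksp = [La³⁺]^2[CO₃²⁻]^3 = (2s)^2 · (3s)^3 = 108s^5 = 6.6×10⁻³⁴
s = 9.1×10⁻⁸ mol/L
[La³⁺] = 2s = 1.8×10⁻⁷ mol/L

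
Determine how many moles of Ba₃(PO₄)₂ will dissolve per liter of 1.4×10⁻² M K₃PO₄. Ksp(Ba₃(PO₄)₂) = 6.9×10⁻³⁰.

Ba₃(PO₄)₂(s) ⇌ 3 Ba²⁺(aq) + 2 PO₄³⁻(aq)
PO₄³⁻ is already present at 1.4×10⁻² M. If s mol/L of Ba₃(PO₄)₂ dissolves, [Ba²⁺] = 3s while [PO₄³⁻] ≈ 1.4×10⁻² M.
Ksp = [Ba²⁺]^3[PO₄³⁻]^2 = (3s)^3(1.4×10⁻²)^2
(3s)^3 = 6.9×10⁻³⁰ / (1.4×10⁻²)^2 = 3.5×10⁻²⁶
s = 1.1×10⁻⁹ M

1.1×10⁻⁹ M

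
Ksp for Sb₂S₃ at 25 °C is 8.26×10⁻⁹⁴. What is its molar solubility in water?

Sb₂S₃(s) ⇌ 2 Sb³⁺(aq) + 3 S²⁻(aq)
With molar solubility s: [Sb³⁺] = 2s, [S²⁻] = 3s.
Ksp = [Sb³⁺]^2[S²⁻]^3 = (2s)^2 · (3s)^3 = 108s^5
108s^5 = 8.26×10⁻⁹⁴  ⇒  s^5 = 7.65×10⁻⁹⁶
s = (7.65×10⁻⁹⁶)^(1/5) = 9.48×10⁻²⁰ mol/L

9.48×10⁻²⁰ M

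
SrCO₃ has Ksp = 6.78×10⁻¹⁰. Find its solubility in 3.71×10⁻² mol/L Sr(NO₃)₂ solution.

1.83×10⁻⁸ M

SrCO₃(s) ⇌ Sr²⁺(aq) + CO₃²⁻(aq)
The solution already contains Sr²⁺ at 3.71×10⁻² mol/L. Let s be the molar solubility of SrCO₃.
[Sr²⁺] ≈ 3.71×10⁻² mol/L (common ion dominates); [CO₃²⁻] = s.
Ksp = [Sr²⁺][CO₃²⁻] = (3.71×10⁻²)s
s = 6.78×10⁻¹⁰ / (3.71×10⁻²) = 1.83×10⁻⁸
s = 1.83×10⁻⁸ mol/L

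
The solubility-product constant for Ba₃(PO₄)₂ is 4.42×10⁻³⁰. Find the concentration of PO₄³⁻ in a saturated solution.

1.06×10⁻⁶ M

Ba₃(PO₄)₂(s) ⇌ 3 Ba²⁺(aq) + 2 PO₄³⁻(aq)
If s mol/L of Ba₃(PO₄)₂ dissolves, [Ba²⁺] = 3s and [PO₄³⁻] = 2s.
Ksp = [Ba²⁺]^3[PO₄³⁻]^2 = (3s)^3 · (2s)^2 = 108s^5 = 4.42×10⁻³⁰
s = 5.28×10⁻⁷ M
[PO₄³⁻] = 2s = 1.06×10⁻⁶ M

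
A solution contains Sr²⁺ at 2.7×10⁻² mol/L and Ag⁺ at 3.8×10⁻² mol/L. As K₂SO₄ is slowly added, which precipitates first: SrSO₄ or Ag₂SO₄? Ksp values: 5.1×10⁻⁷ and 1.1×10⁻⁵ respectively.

Precipitation begins when Q = Ksp.
For SrSO₄: [SO₄²⁻] = (Ksp/[Sr²⁺]) = 1.9×10⁻⁵ mol/L
For Ag₂SO₄: [SO₄²⁻] = (Ksp/[Ag⁺]^2) = 7.6×10⁻³ mol/L
Since SrSO₄ needs less SO₄²⁻ to reach saturation, it precipitates first.

SrSO₄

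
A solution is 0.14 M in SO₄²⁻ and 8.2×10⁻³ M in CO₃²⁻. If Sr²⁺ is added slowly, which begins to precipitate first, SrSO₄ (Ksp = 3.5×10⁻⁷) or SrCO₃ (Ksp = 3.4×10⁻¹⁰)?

SrCO₃

A salt starts to precipitate once the ion product Q reaches its Ksp.
For SrSO₄: [Sr²⁺] = (Ksp/[SO₄²⁻]) = 2.5×10⁻⁶ M
For SrCO₃: [Sr²⁺] = (Ksp/[CO₃²⁻]) = 4.1×10⁻⁸ M
Since SrCO₃ needs less Sr²⁺ to reach saturation, it precipitates first.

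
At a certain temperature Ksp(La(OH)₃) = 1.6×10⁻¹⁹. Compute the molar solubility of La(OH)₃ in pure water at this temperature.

La(OH)₃(s) ⇌ La³⁺(aq) + 3 OH⁻(aq)
Let s be the molar solubility. Then [La³⁺] = s and [OH⁻] = 3s.
Ksp = [La³⁺][OH⁻]^3 = s · (3s)^3 = 27s^4
27s^4 = 1.6×10⁻¹⁹  ⇒  s^4 = 5.9×10⁻²¹
Taking the 4th root, s = 8.8×10⁻⁶ mol/L.

8.8×10⁻⁶ M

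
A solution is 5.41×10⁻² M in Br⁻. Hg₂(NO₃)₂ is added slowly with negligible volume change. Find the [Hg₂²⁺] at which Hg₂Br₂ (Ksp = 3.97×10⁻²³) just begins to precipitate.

1.36×10⁻²⁰ M

A salt starts to precipitate once the ion product Q reaches its Ksp.
Hg₂Br₂(s) ⇌ Hg₂²⁺(aq) + 2 Br⁻(aq)
Ksp = [Hg₂²⁺][Br⁻]^2 = [Hg₂²⁺](5.41×10⁻²)^2
[Hg₂²⁺] = 3.97×10⁻²³ / (5.41×10⁻²)^2 = 1.36×10⁻²⁰
[Hg₂²⁺] = 1.36×10⁻²⁰ M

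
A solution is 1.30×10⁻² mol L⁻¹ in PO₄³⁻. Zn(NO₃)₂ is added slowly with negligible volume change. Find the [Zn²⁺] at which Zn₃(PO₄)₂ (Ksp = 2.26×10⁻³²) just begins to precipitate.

Precipitation begins when Q = Ksp.
Zn₃(PO₄)₂(s) ⇌ 3 Zn²⁺(aq) + 2 PO₄³⁻(aq)
Ksp = [Zn²⁺]^3[PO₄³⁻]^2 = [Zn²⁺]^3(1.30×10⁻²)^2
[Zn²⁺]^3 = 2.26×10⁻³² / (1.30×10⁻²)^2 = 1.34×10⁻²⁸
[Zn²⁺] = 5.11×10⁻¹⁰ mol L⁻¹

5.11×10⁻¹⁰ M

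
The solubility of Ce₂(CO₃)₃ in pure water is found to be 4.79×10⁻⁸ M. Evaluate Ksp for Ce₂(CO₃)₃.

Ksp = 2.72×10⁻³⁵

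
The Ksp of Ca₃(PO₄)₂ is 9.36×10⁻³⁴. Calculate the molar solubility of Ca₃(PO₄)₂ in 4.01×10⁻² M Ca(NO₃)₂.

Ca₃(PO₄)₂(s) ⇌ 3 Ca²⁺(aq) + 2 PO₄³⁻(aq)
With Ca²⁺ already at 4.01×10⁻² M and s small, take [Ca²⁺] ≈ 4.01×10⁻² M and [PO₄³⁻] = 2s.
Ksp = [Ca²⁺]^3[PO₄³⁻]^2 = (4.01×10⁻²)^3(2s)^2
(2s)^2 = 9.36×10⁻³⁴ / (4.01×10⁻²)^3 = 1.45×10⁻²⁹
s = 1.90×10⁻¹⁵ M

1.90×10⁻¹⁵ M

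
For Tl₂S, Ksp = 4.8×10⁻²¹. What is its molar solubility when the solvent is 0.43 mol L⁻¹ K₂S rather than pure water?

Tl₂S(s) ⇌ 2 Tl⁺(aq) + S²⁻(aq)
Let s be the solubility of Tl₂S here. The common ion gives [S²⁻] ≈ 0.43 mol L⁻¹, and [Tl⁺] = 2s.
Ksp = [Tl⁺]^2[S²⁻] = (2s)^2(0.43)
(2s)^2 = 4.8×10⁻²¹ / (0.43) = 1.1×10⁻²⁰
s = 5.3×10⁻¹¹ mol L⁻¹

5.3×10⁻¹¹ M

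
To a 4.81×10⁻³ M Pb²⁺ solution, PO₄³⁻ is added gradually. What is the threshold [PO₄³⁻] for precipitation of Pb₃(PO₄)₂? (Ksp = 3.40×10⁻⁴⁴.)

Precipitation begins when Q = Ksp.
Pb₃(PO₄)₂(s) ⇌ 3 Pb²⁺(aq) + 2 PO₄³⁻(aq)
Ksp = [Pb²⁺]^3[PO₄³⁻]^2 = [PO₄³⁻]^2(4.81×10⁻³)^3
[PO₄³⁻]^2 = 3.40×10⁻⁴⁴ / (4.81×10⁻³)^3 = 3.06×10⁻³⁷
[PO₄³⁻] = 5.53×10⁻¹⁹ M

5.53×10⁻¹⁹ M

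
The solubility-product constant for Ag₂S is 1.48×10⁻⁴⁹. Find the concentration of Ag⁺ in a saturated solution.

Ag₂S(s) ⇌ 2 Ag⁺(aq) + S²⁻(aq)
With molar solubility s: [Ag⁺] = 2s, [S²⁻] = s.
Ksp = [Ag⁺]^2[S²⁻] = (2s)^2 · s = 4s^3 = 1.48×10⁻⁴⁹
s = 3.33×10⁻¹⁷ M
[Ag⁺] = 2s = 6.66×10⁻¹⁷ M

6.66×10⁻¹⁷ M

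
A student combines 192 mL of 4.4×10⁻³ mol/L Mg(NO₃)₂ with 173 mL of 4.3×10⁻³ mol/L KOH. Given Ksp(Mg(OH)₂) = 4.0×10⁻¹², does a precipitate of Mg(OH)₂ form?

Yes

Total volume after mixing = 192 + 173 = 365 mL.
[Mg²⁺] = (4.4×10⁻³)(192)/365 = 2.3×10⁻³ mol/L
[OH⁻] = (4.3×10⁻³)(173)/365 = 2.0×10⁻³ mol/L
Q = [Mg²⁺][OH⁻]^2 = 9.6×10⁻⁹
Since Q (9.6×10⁻⁹) exceeds Ksp (4.0×10⁻¹²), Mg(OH)₂ will precipitate.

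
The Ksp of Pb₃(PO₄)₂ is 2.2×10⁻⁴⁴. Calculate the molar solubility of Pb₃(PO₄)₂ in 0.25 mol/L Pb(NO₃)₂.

Pb₃(PO₄)₂(s) ⇌ 3 Pb²⁺(aq) + 2 PO₄³⁻(aq)
With Pb²⁺ already at 0.25 mol/L and s small, take [Pb²⁺] ≈ 0.25 mol/L and [PO₄³⁻] = 2s.
Ksp = [Pb²⁺]^3[PO₄³⁻]^2 = (0.25)^3(2s)^2
(2s)^2 = 2.2×10⁻⁴⁴ / (0.25)^3 = 1.4×10⁻⁴²
s = 5.9×10⁻²² mol/L

5.9×10⁻²² M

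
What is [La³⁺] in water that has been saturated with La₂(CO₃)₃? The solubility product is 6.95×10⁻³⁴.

1.83×10⁻⁷ M

La₂(CO₃)₃(s) ⇌ 2 La³⁺(aq) + 3 CO₃²⁻(aq)
Let s be the molar solubility. Then [La³⁺] = 2s and [CO₃²⁻] = 3s.
Ksp = [La³⁺]^2[CO₃²⁻]^3 = (2s)^2 · (3s)^3 = 108s^5 = 6.95×10⁻³⁴
s = 9.16×10⁻⁸ mol L⁻¹
[La³⁺] = 2s = 1.83×10⁻⁷ mol L⁻¹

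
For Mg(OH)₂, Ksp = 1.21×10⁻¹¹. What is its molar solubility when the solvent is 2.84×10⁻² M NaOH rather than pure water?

Mg(OH)₂(s) ⇌ Mg²⁺(aq) + 2 OH⁻(aq)
The solution already contains OH⁻ at 2.84×10⁻² M. Let s be the molar solubility of Mg(OH)₂.
[OH⁻] ≈ 2.84×10⁻² M (common ion dominates); [Mg²⁺] = s.
Ksp = [Mg²⁺][OH⁻]^2 = s(2.84×10⁻²)^2
s = 1.21×10⁻¹¹ / (2.84×10⁻²)^2 = 1.50×10⁻⁸
s = 1.50×10⁻⁸ M

1.50×10⁻⁸ M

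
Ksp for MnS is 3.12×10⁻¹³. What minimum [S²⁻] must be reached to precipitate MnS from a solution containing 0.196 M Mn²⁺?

1.59×10⁻¹² M

Precipitation of each salt begins when its ion product equals Ksp.
MnS(s) ⇌ Mn²⁺(aq) + S²⁻(aq)
Ksp = [Mn²⁺][S²⁻] = [S²⁻](0.196)
[S²⁻] = 3.12×10⁻¹³ / (0.196) = 1.59×10⁻¹²
[S²⁻] = 1.59×10⁻¹² M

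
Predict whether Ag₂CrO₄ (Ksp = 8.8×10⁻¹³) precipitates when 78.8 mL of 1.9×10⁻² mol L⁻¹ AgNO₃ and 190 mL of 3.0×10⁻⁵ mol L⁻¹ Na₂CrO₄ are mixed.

The combined volume is 268.8 mL.
[Ag⁺] = (1.9×10⁻²)(78.8)/268.8 = 5.6×10⁻³ mol L⁻¹
[CrO₄²⁻] = (3.0×10⁻⁵)(190)/268.8 = 2.1×10⁻⁵ mol L⁻¹
Q = [Ag⁺]^2[CrO₄²⁻] = 6.6×10⁻¹⁰
Q = 6.6×10⁻¹⁰ > Ksp = 8.8×10⁻¹³, so the solution is supersaturated and Ag₂CrO₄ precipitates.

Yes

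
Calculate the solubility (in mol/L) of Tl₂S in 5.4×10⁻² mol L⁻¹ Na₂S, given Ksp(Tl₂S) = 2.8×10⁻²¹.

Tl₂S(s) ⇌ 2 Tl⁺(aq) + S²⁻(aq)
S²⁻ is already present at 5.4×10⁻² mol L⁻¹. If s mol/L of Tl₂S dissolves, [Tl⁺] = 2s while [S²⁻] ≈ 5.4×10⁻² mol L⁻¹.
Ksp = [Tl⁺]^2[S²⁻] = (2s)^2(5.4×10⁻²)
(2s)^2 = 2.8×10⁻²¹ / (5.4×10⁻²) = 5.2×10⁻²⁰
s = 1.1×10⁻¹⁰ mol L⁻¹

1.1×10⁻¹⁰ M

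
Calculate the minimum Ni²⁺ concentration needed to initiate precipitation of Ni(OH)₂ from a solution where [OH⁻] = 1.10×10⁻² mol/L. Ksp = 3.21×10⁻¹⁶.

Precipitation of each salt begins when its ion product equals Ksp.
Ni(OH)₂(s) ⇌ Ni²⁺(aq) + 2 OH⁻(aq)
Ksp = [Ni²⁺][OH⁻]^2 = [Ni²⁺](1.10×10⁻²)^2
[Ni²⁺] = 3.21×10⁻¹⁶ / (1.10×10⁻²)^2 = 2.65×10⁻¹²
[Ni²⁺] = 2.65×10⁻¹² mol/L

2.65×10⁻¹² M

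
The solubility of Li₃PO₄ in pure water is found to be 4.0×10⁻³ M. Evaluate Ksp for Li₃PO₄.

Li₃PO₄(s) ⇌ 3 Li⁺(aq) + PO₄³⁻(aq)
If s mol/L of Li₃PO₄ dissolves, [Li⁺] = 3s and [PO₄³⁻] = s.
Ksp = [Li⁺]^3[PO₄³⁻] = (3s)^3 · s = 27s^4
Ksp = 27 × (4.0×10⁻³)^4 = 6.9×10⁻⁹

Ksp = 6.9×10⁻⁹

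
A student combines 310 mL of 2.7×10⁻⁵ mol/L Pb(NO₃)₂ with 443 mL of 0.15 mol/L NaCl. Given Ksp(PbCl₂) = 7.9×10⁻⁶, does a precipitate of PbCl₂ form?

No

The combined volume is 753 mL.
[Pb²⁺] = (2.7×10⁻⁵)(310)/753 = 1.1×10⁻⁵ mol/L
[Cl⁻] = (0.15)(443)/753 = 8.8×10⁻² mol/L
Q = [Pb²⁺][Cl⁻]^2 = 8.7×10⁻⁸
Since Q (8.7×10⁻⁸) is less than Ksp (7.9×10⁻⁶), no PbCl₂ precipitates.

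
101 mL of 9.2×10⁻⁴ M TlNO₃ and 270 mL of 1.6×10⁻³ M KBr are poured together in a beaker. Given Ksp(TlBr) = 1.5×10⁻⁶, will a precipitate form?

No

After mixing, V = 101 mL + 270 mL = 371 mL.
[Tl⁺] = (9.2×10⁻⁴)(101)/371 = 2.5×10⁻⁴ M
[Br⁻] = (1.6×10⁻³)(270)/371 = 1.2×10⁻³ M
Q = [Tl⁺][Br⁻] = 2.9×10⁻⁷
Q < Ksp (2.9×10⁻⁷ vs 1.5×10⁻⁶); the solution remains unsaturated and no precipitate forms.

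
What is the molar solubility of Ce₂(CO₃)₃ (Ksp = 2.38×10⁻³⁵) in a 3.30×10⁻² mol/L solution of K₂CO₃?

Ce₂(CO₃)₃(s) ⇌ 2 Ce³⁺(aq) + 3 CO₃²⁻(aq)
With CO₃²⁻ already at 3.30×10⁻² mol/L and s small, take [CO₃²⁻] ≈ 3.30×10⁻² mol/L and [Ce³⁺] = 2s.
Ksp = [Ce³⁺]^2[CO₃²⁻]^3 = (2s)^2(3.30×10⁻²)^3
(2s)^2 = 2.38×10⁻³⁵ / (3.30×10⁻²)^3 = 6.62×10⁻³¹
s = 4.07×10⁻¹⁶ mol/L

4.07×10⁻¹⁶ M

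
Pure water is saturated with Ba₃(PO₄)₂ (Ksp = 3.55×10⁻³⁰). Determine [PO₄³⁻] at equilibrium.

Ba₃(PO₄)₂(s) ⇌ 3 Ba²⁺(aq) + 2 PO₄³⁻(aq)
If s mol/L of Ba₃(PO₄)₂ dissolves, [Ba²⁺] = 3s and [PO₄³⁻] = 2s.
Ksp = [Ba²⁺]^3[PO₄³⁻]^2 = (3s)^3 · (2s)^2 = 108s^5 = 3.55×10⁻³⁰
s = 5.05×10⁻⁷ mol L⁻¹
[PO₄³⁻] = 2s = 1.01×10⁻⁶ mol L⁻¹

1.01×10⁻⁶ M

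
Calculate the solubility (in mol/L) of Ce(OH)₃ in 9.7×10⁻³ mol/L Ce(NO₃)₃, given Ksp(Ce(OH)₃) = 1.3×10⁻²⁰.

3.7×10⁻⁷ M

Ce(OH)₃(s) ⇌ Ce³⁺(aq) + 3 OH⁻(aq)
Let s be the solubility of Ce(OH)₃ here. The common ion gives [Ce³⁺] ≈ 9.7×10⁻³ mol/L, and [OH⁻] = 3s.
Ksp = [Ce³⁺][OH⁻]^3 = (9.7×10⁻³)(3s)^3
(3s)^3 = 1.3×10⁻²⁰ / (9.7×10⁻³) = 1.3×10⁻¹⁸
s = 3.7×10⁻⁷ mol/L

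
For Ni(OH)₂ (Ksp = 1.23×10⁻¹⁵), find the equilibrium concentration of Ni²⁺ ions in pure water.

6.75×10⁻⁶ M

Ni(OH)₂(s) ⇌ Ni²⁺(aq) + 2 OH⁻(aq)
Call the molar solubility s, so that [Ni²⁺] = s and [OH⁻] = 2s.
Ksp = [Ni²⁺][OH⁻]^2 = s · (2s)^2 = 4s^3 = 1.23×10⁻¹⁵
s = 6.75×10⁻⁶ mol/L
[Ni²⁺] = s = 6.75×10⁻⁶ mol/L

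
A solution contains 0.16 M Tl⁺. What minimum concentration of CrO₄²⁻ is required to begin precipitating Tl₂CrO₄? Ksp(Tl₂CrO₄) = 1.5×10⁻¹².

5.9×10⁻¹¹ M

Each salt precipitates once Q = Ksp for that salt.
Tl₂CrO₄(s) ⇌ 2 Tl⁺(aq) + CrO₄²⁻(aq)
Ksp = [Tl⁺]^2[CrO₄²⁻] = [CrO₄²⁻](0.16)^2
[CrO₄²⁻] = 1.5×10⁻¹² / (0.16)^2 = 5.9×10⁻¹¹
[CrO₄²⁻] = 5.9×10⁻¹¹ M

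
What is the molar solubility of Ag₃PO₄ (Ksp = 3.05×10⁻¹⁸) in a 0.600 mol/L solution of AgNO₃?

1.41×10⁻¹⁷ M

Ag₃PO₄(s) ⇌ 3 Ag⁺(aq) + PO₄³⁻(aq)
Ag⁺ is already present at 0.600 mol/L. If s mol/L of Ag₃PO₄ dissolves, [PO₄³⁻] = s while [Ag⁺] ≈ 0.600 mol/L.
Ksp = [Ag⁺]^3[PO₄³⁻] = (0.600)^3s
s = 3.05×10⁻¹⁸ / (0.600)^3 = 1.41×10⁻¹⁷
s = 1.41×10⁻¹⁷ mol/L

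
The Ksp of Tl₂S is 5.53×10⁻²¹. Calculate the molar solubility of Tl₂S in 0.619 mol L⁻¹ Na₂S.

4.73×10⁻¹¹ M

Tl₂S(s) ⇌ 2 Tl⁺(aq) + S²⁻(aq)
The solution already contains S²⁻ at 0.619 mol L⁻¹. Let s be the molar solubility of Tl₂S.
[S²⁻] ≈ 0.619 mol L⁻¹ (common ion dominates); [Tl⁺] = 2s.
Ksp = [Tl⁺]^2[S²⁻] = (2s)^2(0.619)
(2s)^2 = 5.53×10⁻²¹ / (0.619) = 8.93×10⁻²¹
s = 4.73×10⁻¹¹ mol L⁻¹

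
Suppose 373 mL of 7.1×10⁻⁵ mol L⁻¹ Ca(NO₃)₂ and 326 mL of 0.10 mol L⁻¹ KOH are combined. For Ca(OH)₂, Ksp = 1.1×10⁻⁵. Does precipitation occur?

No

The combined volume is 699 mL.
[Ca²⁺] = (7.1×10⁻⁵)(373)/699 = 3.8×10⁻⁵ mol L⁻¹
[OH⁻] = (0.10)(326)/699 = 4.7×10⁻² mol L⁻¹
Q = [Ca²⁺][OH⁻]^2 = 8.2×10⁻⁸
Q = 8.2×10⁻⁸ < Ksp = 1.1×10⁻⁵, so the solution is unsaturated and no precipitate forms.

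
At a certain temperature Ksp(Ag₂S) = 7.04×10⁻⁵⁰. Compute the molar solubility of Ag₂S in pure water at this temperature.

2.60×10⁻¹⁷ M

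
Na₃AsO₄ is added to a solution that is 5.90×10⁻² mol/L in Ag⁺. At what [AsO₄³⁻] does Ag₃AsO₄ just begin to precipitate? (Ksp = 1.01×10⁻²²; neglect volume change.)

4.92×10⁻¹⁹ M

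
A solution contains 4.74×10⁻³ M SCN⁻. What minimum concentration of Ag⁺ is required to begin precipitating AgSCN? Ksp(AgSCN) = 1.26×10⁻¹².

2.66×10⁻¹⁰ M

The threshold for precipitation is Q = Ksp.
AgSCN(s) ⇌ Ag⁺(aq) + SCN⁻(aq)
Ksp = [Ag⁺][SCN⁻] = [Ag⁺](4.74×10⁻³)
[Ag⁺] = 1.26×10⁻¹² / (4.74×10⁻³) = 2.66×10⁻¹⁰
[Ag⁺] = 2.66×10⁻¹⁰ M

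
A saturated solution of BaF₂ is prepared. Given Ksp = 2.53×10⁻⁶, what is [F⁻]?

BaF₂(s) ⇌ Ba²⁺(aq) + 2 F⁻(aq)
For each mole of BaF₂ that dissolves per liter, [Ba²⁺] = s and [F⁻] = 2s; let s denote this solubility.
Ksp = [Ba²⁺][F⁻]^2 = s · (2s)^2 = 4s^3 = 2.53×10⁻⁶
s = 8.58×10⁻³ mol/L
[F⁻] = 2s = 1.72×10⁻² mol/L

1.72×10⁻² M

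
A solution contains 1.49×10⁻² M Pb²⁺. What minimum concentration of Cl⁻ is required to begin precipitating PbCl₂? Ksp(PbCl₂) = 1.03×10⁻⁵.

Precipitation of each salt begins when its ion product equals Ksp.
PbCl₂(s) ⇌ Pb²⁺(aq) + 2 Cl⁻(aq)
Ksp = [Pb²⁺][Cl⁻]^2 = [Cl⁻]^2(1.49×10⁻²)
[Cl⁻]^2 = 1.03×10⁻⁵ / (1.49×10⁻²) = 6.91×10⁻⁴
[Cl⁻] = 2.63×10⁻² M

2.63×10⁻² M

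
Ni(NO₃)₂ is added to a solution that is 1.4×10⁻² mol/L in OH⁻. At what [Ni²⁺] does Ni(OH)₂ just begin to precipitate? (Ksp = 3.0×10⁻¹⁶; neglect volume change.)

Each salt precipitates once Q = Ksp for that salt.
Ni(OH)₂(s) ⇌ Ni²⁺(aq) + 2 OH⁻(aq)
Ksp = [Ni²⁺][OH⁻]^2 = [Ni²⁺](1.4×10⁻²)^2
[Ni²⁺] = 3.0×10⁻¹⁶ / (1.4×10⁻²)^2 = 1.5×10⁻¹²
[Ni²⁺] = 1.5×10⁻¹² mol/L

1.5×10⁻¹² M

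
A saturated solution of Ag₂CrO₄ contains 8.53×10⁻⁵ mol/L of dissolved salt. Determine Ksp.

Ag₂CrO₄(s) ⇌ 2 Ag⁺(aq) + CrO₄²⁻(aq)
Call the molar solubility s, so that [Ag⁺] = 2s and [CrO₄²⁻] = s.
Ksp = [Ag⁺]^2[CrO₄²⁻] = (2s)^2 · s = 4s^3
Ksp = 4 × (8.53×10⁻⁵)^3 = 2.48×10⁻¹²

Ksp = 2.48×10⁻¹²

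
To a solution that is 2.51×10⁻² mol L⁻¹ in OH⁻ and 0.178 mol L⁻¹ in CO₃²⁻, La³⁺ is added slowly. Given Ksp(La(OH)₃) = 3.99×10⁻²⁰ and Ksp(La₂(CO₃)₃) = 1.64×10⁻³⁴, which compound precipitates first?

A salt starts to precipitate once the ion product Q reaches its Ksp.
For La(OH)₃: [La³⁺] = (Ksp/[OH⁻]^3) = 2.52×10⁻¹⁵ mol L⁻¹
For La₂(CO₃)₃: [La³⁺] = (Ksp/[CO₃²⁻]^3)^(1/2) = 1.71×10⁻¹⁶ mol L⁻¹
The smaller threshold [La³⁺] is reached first, so La₂(CO₃)₃ precipitates first.

La₂(CO₃)₃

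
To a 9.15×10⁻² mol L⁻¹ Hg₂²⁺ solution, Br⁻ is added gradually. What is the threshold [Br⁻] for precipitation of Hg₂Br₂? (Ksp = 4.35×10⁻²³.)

2.18×10⁻¹¹ M

A salt starts to precipitate once the ion product Q reaches its Ksp.
Hg₂Br₂(s) ⇌ Hg₂²⁺(aq) + 2 Br⁻(aq)
Ksp = [Hg₂²⁺][Br⁻]^2 = [Br⁻]^2(9.15×10⁻²)
[Br⁻]^2 = 4.35×10⁻²³ / (9.15×10⁻²) = 4.75×10⁻²²
[Br⁻] = 2.18×10⁻¹¹ mol L⁻¹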